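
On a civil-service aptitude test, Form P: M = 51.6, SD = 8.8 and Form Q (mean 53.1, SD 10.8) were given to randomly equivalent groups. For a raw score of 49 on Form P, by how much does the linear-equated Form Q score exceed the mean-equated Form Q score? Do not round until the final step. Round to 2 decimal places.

-0.59

Mean-equated: 49 + (53.1 − 51.6) = 50.50
Linear-equated: (10.8/8.8)(49 − 51.6) + 53.1 = 49.909
Difference = 49.909 − 50.50 = -0.59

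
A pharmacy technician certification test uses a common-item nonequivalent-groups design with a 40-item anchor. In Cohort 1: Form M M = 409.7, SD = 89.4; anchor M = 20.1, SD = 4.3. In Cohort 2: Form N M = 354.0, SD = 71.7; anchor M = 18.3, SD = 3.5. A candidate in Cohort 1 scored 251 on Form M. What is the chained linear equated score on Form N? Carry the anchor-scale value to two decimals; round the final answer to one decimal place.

Form M → anchor (Cohort 1): v = (4.3/89.4)(251 − 409.7) + 20.1 = 12.47
anchor → Form N (Cohort 2): y = (71.7/3.5)(12.47 − 18.3) + 354.0 = 234.6

234.6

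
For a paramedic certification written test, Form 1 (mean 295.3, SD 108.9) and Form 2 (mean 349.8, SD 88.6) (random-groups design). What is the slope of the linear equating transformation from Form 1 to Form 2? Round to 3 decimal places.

0.814

A = SD_Y / SD_X = 88.6 / 108.9 = 0.814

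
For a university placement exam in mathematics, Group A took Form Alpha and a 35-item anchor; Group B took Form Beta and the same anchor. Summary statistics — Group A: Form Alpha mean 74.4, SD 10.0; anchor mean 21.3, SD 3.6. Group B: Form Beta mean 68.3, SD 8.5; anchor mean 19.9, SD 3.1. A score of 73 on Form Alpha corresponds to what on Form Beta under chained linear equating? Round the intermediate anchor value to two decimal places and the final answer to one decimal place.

70.8

Form Alpha → anchor (Group A): v = (3.6/10.0)(73 − 74.4) + 21.3 = 20.80
anchor → Form Beta (Group B): y = (8.5/3.1)(20.80 − 19.9) + 68.3 = 70.8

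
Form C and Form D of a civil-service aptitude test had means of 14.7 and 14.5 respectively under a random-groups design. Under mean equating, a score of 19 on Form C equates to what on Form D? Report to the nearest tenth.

Mean equating: y = x + (M_Y − M_X) = 19 + (14.5 − 14.7) = 18.8

18.8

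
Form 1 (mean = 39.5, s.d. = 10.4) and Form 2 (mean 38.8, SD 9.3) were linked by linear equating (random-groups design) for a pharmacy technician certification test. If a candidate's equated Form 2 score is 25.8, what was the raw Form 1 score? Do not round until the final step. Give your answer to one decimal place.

25.0

Invert y = (SD_Y/SD_X)(x − M_X) + M_Y:
x = (SD_X/SD_Y)(y − M_Y) + M_X = (10.4/9.3)(25.8 − 38.8) + 39.5
x = 1.118280 × -13.000 + 39.5 = 25.0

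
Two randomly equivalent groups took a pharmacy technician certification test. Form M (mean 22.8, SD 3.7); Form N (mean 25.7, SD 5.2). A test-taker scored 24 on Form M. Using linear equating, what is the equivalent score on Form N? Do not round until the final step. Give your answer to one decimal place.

Linear equating: y = (SD_Y/SD_X)(x − M_X) + M_Y
y = (5.2/3.7)(24 − 22.8) + 25.7
y = 1.405405 × 1.2 + 25.7 = 1.6865 + 25.7 = 27.4

27.4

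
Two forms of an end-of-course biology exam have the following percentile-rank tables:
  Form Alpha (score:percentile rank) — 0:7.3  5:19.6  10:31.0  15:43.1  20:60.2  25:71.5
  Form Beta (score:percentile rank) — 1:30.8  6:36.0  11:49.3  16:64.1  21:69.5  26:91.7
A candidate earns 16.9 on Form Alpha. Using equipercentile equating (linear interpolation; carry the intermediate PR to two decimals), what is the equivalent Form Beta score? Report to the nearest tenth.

11.1

PR of 16.9 on Form Alpha: 43.1 + (16.9 − 15)/(20 − 15) × (60.2 − 43.1) = 49.60
On Form Beta, PR 49.60 falls between score 11 (PR 49.3) and 16 (PR 64.1).
Interpolate: 11 + (49.60 − 49.3)/(64.1 − 49.3) × (16 − 11) = 11.1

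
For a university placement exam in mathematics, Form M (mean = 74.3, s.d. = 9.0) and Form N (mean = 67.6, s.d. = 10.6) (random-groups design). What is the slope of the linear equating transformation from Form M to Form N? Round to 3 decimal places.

A = SD_Y / SD_X = 10.6 / 9.0 = 1.178

1.178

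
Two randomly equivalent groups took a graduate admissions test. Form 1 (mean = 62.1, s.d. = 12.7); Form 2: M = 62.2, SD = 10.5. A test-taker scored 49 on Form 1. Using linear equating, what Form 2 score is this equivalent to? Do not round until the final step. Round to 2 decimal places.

Linear equating: y = (SD_Y/SD_X)(x − M_X) + M_Y
y = (10.5/12.7)(49 − 62.1) + 62.2
y = 0.826772 × -13.1 + 62.2 = -10.8307 + 62.2 = 51.37

51.37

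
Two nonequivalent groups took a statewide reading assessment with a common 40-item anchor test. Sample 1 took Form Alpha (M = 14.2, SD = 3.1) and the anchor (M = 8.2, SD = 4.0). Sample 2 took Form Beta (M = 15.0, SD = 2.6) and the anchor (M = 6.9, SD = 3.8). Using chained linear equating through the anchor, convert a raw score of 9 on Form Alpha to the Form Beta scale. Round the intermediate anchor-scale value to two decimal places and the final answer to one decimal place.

Form Alpha → anchor (Sample 1): v = (4.0/3.1)(9 − 14.2) + 8.2 = 1.49
anchor → Form Beta (Sample 2): y = (2.6/3.8)(1.49 − 6.9) + 15.0 = 11.3

11.3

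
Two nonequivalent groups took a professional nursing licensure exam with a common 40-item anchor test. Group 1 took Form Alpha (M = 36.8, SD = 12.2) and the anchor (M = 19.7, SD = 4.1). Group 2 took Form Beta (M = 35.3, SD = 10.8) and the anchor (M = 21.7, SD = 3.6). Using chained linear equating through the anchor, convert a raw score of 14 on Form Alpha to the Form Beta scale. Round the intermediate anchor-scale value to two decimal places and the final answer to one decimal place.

6.3

Form Alpha → anchor (Group 1): v = (4.1/12.2)(14 − 36.8) + 19.7 = 12.04
anchor → Form Beta (Group 2): y = (10.8/3.6)(12.04 − 21.7) + 35.3 = 6.3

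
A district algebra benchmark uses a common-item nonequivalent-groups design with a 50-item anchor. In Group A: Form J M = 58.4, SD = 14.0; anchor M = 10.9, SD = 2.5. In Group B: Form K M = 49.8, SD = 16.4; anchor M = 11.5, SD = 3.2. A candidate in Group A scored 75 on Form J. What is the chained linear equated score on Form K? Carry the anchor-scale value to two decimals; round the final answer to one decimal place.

Form J → anchor (Group A): v = (2.5/14.0)(75 − 58.4) + 10.9 = 13.86
anchor → Form K (Group B): y = (16.4/3.2)(13.86 − 11.5) + 49.8 = 61.9

61.9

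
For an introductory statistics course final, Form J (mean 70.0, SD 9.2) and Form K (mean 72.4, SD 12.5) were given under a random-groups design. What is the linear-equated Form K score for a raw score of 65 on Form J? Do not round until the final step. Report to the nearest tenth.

Linear equating: y = (SD_Y/SD_X)(x − M_X) + M_Y
y = (12.5/9.2)(65 − 70.0) + 72.4
y = 1.358696 × -5.0 + 72.4 = -6.7935 + 72.4 = 65.6

65.6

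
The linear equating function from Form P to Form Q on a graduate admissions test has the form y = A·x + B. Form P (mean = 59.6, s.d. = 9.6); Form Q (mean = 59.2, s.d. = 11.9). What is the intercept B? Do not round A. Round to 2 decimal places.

-14.68

A = SD_Y / SD_X = 11.9 / 9.6 = 1.239583
B = M_Y − A·M_X = 59.2 − 1.239583 × 59.6 = -14.68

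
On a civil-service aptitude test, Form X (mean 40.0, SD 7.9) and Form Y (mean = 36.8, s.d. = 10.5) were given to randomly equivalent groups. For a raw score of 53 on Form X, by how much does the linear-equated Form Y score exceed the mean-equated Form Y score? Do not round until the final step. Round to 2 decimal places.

4.28

Mean-equated: 53 + (36.8 − 40.0) = 49.80
Linear-equated: (10.5/7.9)(53 − 40.0) + 36.8 = 54.078
Difference = 54.078 − 49.80 = 4.28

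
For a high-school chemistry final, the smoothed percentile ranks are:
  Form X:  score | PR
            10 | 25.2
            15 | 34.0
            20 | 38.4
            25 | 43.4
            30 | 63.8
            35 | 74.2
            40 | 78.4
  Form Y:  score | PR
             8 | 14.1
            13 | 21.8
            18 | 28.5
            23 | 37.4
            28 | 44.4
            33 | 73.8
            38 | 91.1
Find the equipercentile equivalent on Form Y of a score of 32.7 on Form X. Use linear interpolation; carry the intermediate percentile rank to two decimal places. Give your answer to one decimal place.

32.3

PR of 32.7 on Form X: 63.8 + (32.7 − 30)/(35 − 30) × (74.2 − 63.8) = 69.42
On Form Y, PR 69.42 falls between score 28 (PR 44.4) and 33 (PR 73.8).
Interpolate: 28 + (69.42 − 44.4)/(73.8 − 44.4) × (33 − 28) = 32.3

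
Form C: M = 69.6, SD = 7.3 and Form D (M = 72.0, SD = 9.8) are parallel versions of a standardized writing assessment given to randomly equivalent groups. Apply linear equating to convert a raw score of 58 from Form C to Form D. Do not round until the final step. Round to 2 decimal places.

56.43

Linear equating: y = (SD_Y/SD_X)(x − M_X) + M_Y
y = (9.8/7.3)(58 − 69.6) + 72.0
y = 1.342466 × -11.6 + 72.0 = -15.5726 + 72.0 = 56.43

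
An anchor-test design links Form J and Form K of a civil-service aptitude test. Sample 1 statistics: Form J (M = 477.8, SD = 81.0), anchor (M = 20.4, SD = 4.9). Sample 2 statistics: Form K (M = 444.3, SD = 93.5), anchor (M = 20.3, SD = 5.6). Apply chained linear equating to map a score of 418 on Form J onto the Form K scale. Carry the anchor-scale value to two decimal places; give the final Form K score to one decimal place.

385.5

Form J → anchor (Sample 1): v = (4.9/81.0)(418 − 477.8) + 20.4 = 16.78
anchor → Form K (Sample 2): y = (93.5/5.6)(16.78 − 20.3) + 444.3 = 385.5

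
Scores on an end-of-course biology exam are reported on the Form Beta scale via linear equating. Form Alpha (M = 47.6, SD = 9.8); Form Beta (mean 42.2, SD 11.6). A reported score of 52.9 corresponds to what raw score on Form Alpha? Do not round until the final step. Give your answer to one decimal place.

56.6

Invert y = (SD_Y/SD_X)(x − M_X) + M_Y:
x = (SD_X/SD_Y)(y − M_Y) + M_X = (9.8/11.6)(52.9 − 42.2) + 47.6
x = 0.844828 × 10.700 + 47.6 = 56.6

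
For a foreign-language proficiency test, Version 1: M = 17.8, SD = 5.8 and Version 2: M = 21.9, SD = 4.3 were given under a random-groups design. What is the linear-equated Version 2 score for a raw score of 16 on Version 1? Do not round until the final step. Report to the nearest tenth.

20.6

Linear equating: y = (SD_Y/SD_X)(x − M_X) + M_Y
y = (4.3/5.8)(16 − 17.8) + 21.9
y = 0.741379 × -1.8 + 21.9 = -1.3345 + 21.9 = 20.6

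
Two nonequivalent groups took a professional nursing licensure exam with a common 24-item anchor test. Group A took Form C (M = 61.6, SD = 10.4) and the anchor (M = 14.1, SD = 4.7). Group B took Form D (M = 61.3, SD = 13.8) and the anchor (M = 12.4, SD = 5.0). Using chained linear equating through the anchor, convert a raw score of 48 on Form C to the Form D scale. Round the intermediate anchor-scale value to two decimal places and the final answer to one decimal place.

Form C → anchor (Group A): v = (4.7/10.4)(48 − 61.6) + 14.1 = 7.95
anchor → Form D (Group B): y = (13.8/5.0)(7.95 − 12.4) + 61.3 = 49.0

49.0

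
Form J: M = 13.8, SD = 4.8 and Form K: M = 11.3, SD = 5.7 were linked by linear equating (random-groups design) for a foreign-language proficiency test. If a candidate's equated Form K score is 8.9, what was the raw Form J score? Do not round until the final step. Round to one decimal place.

Invert y = (SD_Y/SD_X)(x − M_X) + M_Y:
x = (SD_X/SD_Y)(y − M_Y) + M_X = (4.8/5.7)(8.9 − 11.3) + 13.8
x = 0.842105 × -2.400 + 13.8 = 11.8

11.8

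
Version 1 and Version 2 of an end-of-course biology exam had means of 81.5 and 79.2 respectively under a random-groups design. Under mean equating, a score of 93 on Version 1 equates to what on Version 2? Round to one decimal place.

Mean equating: y = x + (M_Y − M_X) = 93 + (79.2 − 81.5) = 90.7

90.7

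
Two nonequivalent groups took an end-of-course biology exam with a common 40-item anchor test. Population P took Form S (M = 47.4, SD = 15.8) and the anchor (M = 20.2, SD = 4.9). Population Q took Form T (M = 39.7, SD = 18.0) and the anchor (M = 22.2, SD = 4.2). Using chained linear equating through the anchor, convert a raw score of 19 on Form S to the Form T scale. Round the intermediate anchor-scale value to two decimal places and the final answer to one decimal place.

Form S → anchor (Population P): v = (4.9/15.8)(19 − 47.4) + 20.2 = 11.39
anchor → Form T (Population Q): y = (18.0/4.2)(11.39 − 22.2) + 39.7 = -6.6

-6.6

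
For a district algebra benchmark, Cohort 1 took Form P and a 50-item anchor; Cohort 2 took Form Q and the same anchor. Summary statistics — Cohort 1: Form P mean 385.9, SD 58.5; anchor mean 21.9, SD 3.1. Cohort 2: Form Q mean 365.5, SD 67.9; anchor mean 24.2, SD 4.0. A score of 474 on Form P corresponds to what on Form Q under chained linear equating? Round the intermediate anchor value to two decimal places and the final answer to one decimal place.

405.7

Form P → anchor (Cohort 1): v = (3.1/58.5)(474 − 385.9) + 21.9 = 26.57
anchor → Form Q (Cohort 2): y = (67.9/4.0)(26.57 − 24.2) + 365.5 = 405.7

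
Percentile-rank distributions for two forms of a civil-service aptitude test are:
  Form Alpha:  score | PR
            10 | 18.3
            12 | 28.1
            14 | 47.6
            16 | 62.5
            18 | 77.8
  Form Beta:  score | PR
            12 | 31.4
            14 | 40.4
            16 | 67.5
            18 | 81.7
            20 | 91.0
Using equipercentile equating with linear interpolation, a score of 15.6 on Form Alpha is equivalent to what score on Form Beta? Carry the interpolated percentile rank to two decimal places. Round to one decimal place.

PR of 15.6 on Form Alpha: 47.6 + (15.6 − 14)/(16 − 14) × (62.5 − 47.6) = 59.52
On Form Beta, PR 59.52 falls between score 14 (PR 40.4) and 16 (PR 67.5).
Interpolate: 14 + (59.52 − 40.4)/(67.5 − 40.4) × (16 − 14) = 15.4

15.4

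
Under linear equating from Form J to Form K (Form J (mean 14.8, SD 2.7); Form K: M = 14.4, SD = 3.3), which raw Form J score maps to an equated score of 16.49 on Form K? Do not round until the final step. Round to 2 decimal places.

16.51

Invert y = (SD_Y/SD_X)(x − M_X) + M_Y:
x = (SD_X/SD_Y)(y − M_Y) + M_X = (2.7/3.3)(16.49 − 14.4) + 14.8
x = 0.818182 × 2.090 + 14.8 = 16.51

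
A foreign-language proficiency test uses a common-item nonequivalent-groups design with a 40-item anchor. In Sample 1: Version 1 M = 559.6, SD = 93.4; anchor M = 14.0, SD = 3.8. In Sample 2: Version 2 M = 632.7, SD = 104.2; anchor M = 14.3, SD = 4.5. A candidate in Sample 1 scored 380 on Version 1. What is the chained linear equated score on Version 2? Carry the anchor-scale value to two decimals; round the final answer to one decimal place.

456.5

Version 1 → anchor (Sample 1): v = (3.8/93.4)(380 − 559.6) + 14.0 = 6.69
anchor → Version 2 (Sample 2): y = (104.2/4.5)(6.69 − 14.3) + 632.7 = 456.5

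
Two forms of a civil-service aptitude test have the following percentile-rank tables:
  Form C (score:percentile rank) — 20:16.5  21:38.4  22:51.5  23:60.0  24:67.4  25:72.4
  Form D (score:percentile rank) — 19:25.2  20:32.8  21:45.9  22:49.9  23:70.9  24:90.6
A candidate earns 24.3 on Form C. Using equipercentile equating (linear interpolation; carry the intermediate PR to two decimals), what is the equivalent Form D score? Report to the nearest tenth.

22.9

PR of 24.3 on Form C: 67.4 + (24.3 − 24)/(25 − 24) × (72.4 − 67.4) = 68.90
On Form D, PR 68.90 falls between score 22 (PR 49.9) and 23 (PR 70.9).
Interpolate: 22 + (68.90 − 49.9)/(70.9 − 49.9) × (23 − 22) = 22.9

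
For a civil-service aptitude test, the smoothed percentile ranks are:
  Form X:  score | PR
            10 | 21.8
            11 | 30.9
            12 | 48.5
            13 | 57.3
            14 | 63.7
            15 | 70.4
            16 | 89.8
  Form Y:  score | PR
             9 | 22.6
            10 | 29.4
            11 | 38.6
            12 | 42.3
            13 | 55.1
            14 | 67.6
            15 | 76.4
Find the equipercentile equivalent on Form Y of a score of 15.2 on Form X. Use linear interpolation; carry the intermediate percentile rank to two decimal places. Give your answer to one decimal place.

PR of 15.2 on Form X: 70.4 + (15.2 − 15)/(16 − 15) × (89.8 − 70.4) = 74.28
On Form Y, PR 74.28 falls between score 14 (PR 67.6) and 15 (PR 76.4).
Interpolate: 14 + (74.28 − 67.6)/(76.4 − 67.6) × (15 − 14) = 14.8

14.8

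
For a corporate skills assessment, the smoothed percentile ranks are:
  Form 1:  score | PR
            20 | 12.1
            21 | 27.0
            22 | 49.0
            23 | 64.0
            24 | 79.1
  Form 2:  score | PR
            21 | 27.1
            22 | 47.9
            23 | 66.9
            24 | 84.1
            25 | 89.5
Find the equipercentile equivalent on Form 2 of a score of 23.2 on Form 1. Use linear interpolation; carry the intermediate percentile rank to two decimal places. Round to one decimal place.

PR of 23.2 on Form 1: 64.0 + (23.2 − 23)/(24 − 23) × (79.1 − 64.0) = 67.02
On Form 2, PR 67.02 falls between score 23 (PR 66.9) and 24 (PR 84.1).
Interpolate: 23 + (67.02 − 66.9)/(84.1 − 66.9) × (24 − 23) = 23.0

23.0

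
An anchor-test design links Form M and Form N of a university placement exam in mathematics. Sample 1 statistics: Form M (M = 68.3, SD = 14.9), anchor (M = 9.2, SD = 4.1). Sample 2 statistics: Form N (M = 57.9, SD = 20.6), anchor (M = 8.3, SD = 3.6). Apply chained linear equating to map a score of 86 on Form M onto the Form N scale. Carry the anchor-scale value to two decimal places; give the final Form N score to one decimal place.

Form M → anchor (Sample 1): v = (4.1/14.9)(86 − 68.3) + 9.2 = 14.07
anchor → Form N (Sample 2): y = (20.6/3.6)(14.07 − 8.3) + 57.9 = 90.9

90.9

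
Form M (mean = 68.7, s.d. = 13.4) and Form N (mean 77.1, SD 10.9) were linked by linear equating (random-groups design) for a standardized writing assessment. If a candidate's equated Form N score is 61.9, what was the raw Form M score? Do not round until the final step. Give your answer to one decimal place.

Invert y = (SD_Y/SD_X)(x − M_X) + M_Y:
x = (SD_X/SD_Y)(y − M_Y) + M_X = (13.4/10.9)(61.9 − 77.1) + 68.7
x = 1.229358 × -15.200 + 68.7 = 50.0

50.0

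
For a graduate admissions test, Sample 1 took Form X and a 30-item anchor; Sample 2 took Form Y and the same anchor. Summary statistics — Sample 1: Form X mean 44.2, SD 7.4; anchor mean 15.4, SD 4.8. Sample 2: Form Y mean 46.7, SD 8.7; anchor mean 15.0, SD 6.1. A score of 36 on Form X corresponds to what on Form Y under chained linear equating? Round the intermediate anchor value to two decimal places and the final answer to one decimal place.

Form X → anchor (Sample 1): v = (4.8/7.4)(36 − 44.2) + 15.4 = 10.08
anchor → Form Y (Sample 2): y = (8.7/6.1)(10.08 − 15.0) + 46.7 = 39.7

39.7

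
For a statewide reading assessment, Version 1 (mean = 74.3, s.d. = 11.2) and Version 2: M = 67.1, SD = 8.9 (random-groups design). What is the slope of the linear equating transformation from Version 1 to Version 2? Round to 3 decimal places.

0.795

A = SD_Y / SD_X = 8.9 / 11.2 = 0.795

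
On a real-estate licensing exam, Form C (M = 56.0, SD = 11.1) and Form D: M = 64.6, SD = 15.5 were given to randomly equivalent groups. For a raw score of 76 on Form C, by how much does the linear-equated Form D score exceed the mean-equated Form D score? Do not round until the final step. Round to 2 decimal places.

7.93

Mean-equated: 76 + (64.6 − 56.0) = 84.60
Linear-equated: (15.5/11.1)(76 − 56.0) + 64.6 = 92.528
Difference = 92.528 − 84.60 = 7.93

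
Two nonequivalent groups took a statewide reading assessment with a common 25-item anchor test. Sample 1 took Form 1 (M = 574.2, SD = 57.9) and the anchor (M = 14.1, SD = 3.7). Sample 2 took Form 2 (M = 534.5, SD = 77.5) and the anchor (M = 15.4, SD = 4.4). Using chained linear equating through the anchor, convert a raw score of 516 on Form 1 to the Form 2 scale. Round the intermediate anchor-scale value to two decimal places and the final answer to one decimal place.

Form 1 → anchor (Sample 1): v = (3.7/57.9)(516 − 574.2) + 14.1 = 10.38
anchor → Form 2 (Sample 2): y = (77.5/4.4)(10.38 − 15.4) + 534.5 = 446.1

446.1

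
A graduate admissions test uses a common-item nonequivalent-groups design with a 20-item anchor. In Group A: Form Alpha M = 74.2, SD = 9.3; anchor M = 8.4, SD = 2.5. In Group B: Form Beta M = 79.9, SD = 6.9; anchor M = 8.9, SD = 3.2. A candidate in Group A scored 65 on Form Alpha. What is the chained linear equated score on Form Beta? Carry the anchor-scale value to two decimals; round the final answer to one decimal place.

73.5

Form Alpha → anchor (Group A): v = (2.5/9.3)(65 − 74.2) + 8.4 = 5.93
anchor → Form Beta (Group B): y = (6.9/3.2)(5.93 − 8.9) + 79.9 = 73.5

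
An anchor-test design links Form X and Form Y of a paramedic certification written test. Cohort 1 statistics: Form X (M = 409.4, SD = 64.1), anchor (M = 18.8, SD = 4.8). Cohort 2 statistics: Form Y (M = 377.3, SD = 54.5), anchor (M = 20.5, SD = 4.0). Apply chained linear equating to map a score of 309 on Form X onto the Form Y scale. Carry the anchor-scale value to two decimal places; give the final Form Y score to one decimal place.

Form X → anchor (Cohort 1): v = (4.8/64.1)(309 − 409.4) + 18.8 = 11.28
anchor → Form Y (Cohort 2): y = (54.5/4.0)(11.28 − 20.5) + 377.3 = 251.7

251.7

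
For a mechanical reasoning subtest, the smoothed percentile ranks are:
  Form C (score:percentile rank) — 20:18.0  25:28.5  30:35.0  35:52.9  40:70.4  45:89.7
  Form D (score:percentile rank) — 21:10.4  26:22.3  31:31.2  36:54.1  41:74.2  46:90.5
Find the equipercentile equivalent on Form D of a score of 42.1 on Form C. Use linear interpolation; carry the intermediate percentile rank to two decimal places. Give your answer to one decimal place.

PR of 42.1 on Form C: 70.4 + (42.1 − 40)/(45 − 40) × (89.7 − 70.4) = 78.51
On Form D, PR 78.51 falls between score 41 (PR 74.2) and 46 (PR 90.5).
Interpolate: 41 + (78.51 − 74.2)/(90.5 − 74.2) × (46 − 41) = 42.3

42.3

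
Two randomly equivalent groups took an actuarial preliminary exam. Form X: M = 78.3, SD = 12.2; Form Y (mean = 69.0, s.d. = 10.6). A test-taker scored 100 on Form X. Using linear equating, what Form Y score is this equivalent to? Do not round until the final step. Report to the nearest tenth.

Linear equating: y = (SD_Y/SD_X)(x − M_X) + M_Y
y = (10.6/12.2)(100 − 78.3) + 69.0
y = 0.868852 × 21.7 + 69.0 = 18.8541 + 69.0 = 87.9

87.9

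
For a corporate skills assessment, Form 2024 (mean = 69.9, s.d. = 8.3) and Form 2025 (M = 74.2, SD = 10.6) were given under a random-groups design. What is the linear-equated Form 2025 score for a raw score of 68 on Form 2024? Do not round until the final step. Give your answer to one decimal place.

71.8

Linear equating: y = (SD_Y/SD_X)(x − M_X) + M_Y
y = (10.6/8.3)(68 − 69.9) + 74.2
y = 1.277108 × -1.9 + 74.2 = -2.4265 + 74.2 = 71.8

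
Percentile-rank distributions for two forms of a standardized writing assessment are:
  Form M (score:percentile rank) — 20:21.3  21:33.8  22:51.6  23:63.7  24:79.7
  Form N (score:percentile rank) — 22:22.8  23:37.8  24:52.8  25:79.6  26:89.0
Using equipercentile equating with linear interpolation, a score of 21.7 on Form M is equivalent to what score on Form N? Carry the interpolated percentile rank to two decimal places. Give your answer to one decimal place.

23.6

PR of 21.7 on Form M: 33.8 + (21.7 − 21)/(22 − 21) × (51.6 − 33.8) = 46.26
On Form N, PR 46.26 falls between score 23 (PR 37.8) and 24 (PR 52.8).
Interpolate: 23 + (46.26 − 37.8)/(52.8 − 37.8) × (24 − 23) = 23.6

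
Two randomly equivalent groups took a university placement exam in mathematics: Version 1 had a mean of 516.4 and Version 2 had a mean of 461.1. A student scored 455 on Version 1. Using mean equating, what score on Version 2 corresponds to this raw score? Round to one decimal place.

Mean equating: y = x + (M_Y − M_X) = 455 + (461.1 − 516.4) = 399.7

399.7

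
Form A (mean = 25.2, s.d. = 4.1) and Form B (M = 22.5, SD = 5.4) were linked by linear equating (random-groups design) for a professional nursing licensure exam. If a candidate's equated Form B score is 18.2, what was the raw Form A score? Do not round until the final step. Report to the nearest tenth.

Invert y = (SD_Y/SD_X)(x − M_X) + M_Y:
x = (SD_X/SD_Y)(y − M_Y) + M_X = (4.1/5.4)(18.2 − 22.5) + 25.2
x = 0.759259 × -4.300 + 25.2 = 21.9

21.9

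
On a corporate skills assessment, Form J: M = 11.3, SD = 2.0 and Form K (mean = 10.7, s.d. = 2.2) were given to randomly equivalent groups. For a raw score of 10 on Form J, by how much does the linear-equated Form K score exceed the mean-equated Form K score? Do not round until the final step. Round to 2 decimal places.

Mean-equated: 10 + (10.7 − 11.3) = 9.40
Linear-equated: (2.2/2.0)(10 − 11.3) + 10.7 = 9.270
Difference = 9.270 − 9.40 = -0.13

-0.13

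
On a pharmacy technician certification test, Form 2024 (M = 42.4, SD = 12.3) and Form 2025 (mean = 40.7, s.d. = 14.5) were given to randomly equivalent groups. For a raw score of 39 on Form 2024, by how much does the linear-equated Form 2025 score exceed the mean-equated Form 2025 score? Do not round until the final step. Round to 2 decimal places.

Mean-equated: 39 + (40.7 − 42.4) = 37.30
Linear-equated: (14.5/12.3)(39 − 42.4) + 40.7 = 36.692
Difference = 36.692 − 37.30 = -0.61

-0.61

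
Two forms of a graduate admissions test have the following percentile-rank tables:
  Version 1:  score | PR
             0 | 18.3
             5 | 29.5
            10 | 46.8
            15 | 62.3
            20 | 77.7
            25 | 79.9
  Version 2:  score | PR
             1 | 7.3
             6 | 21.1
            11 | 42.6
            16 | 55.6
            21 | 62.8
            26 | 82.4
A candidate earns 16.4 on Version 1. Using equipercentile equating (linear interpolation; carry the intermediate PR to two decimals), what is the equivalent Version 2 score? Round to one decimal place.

PR of 16.4 on Version 1: 62.3 + (16.4 − 15)/(20 − 15) × (77.7 − 62.3) = 66.61
On Version 2, PR 66.61 falls between score 21 (PR 62.8) and 26 (PR 82.4).
Interpolate: 21 + (66.61 − 62.8)/(82.4 − 62.8) × (26 − 21) = 22.0

22.0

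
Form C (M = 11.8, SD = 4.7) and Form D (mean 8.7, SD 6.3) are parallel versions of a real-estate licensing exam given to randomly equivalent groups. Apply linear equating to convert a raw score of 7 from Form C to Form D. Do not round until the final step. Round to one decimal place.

2.3

Linear equating: y = (SD_Y/SD_X)(x − M_X) + M_Y
y = (6.3/4.7)(7 − 11.8) + 8.7
y = 1.340426 × -4.8 + 8.7 = -6.4340 + 8.7 = 2.3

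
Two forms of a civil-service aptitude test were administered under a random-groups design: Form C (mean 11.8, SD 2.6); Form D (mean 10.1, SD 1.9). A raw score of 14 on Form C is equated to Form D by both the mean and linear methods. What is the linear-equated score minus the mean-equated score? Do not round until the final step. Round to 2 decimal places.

Mean-equated: 14 + (10.1 − 11.8) = 12.30
Linear-equated: (1.9/2.6)(14 − 11.8) + 10.1 = 11.708
Difference = 11.708 − 12.30 = -0.59

-0.59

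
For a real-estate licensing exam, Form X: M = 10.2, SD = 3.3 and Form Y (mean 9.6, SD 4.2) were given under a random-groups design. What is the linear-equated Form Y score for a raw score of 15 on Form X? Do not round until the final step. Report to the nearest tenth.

15.7

Linear equating: y = (SD_Y/SD_X)(x − M_X) + M_Y
y = (4.2/3.3)(15 − 10.2) + 9.6
y = 1.272727 × 4.8 + 9.6 = 6.1091 + 9.6 = 15.7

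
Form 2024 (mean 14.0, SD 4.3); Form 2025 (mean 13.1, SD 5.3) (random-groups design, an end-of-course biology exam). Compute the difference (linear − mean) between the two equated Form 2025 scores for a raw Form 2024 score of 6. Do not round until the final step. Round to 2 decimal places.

-1.86

Mean-equated: 6 + (13.1 − 14.0) = 5.10
Linear-equated: (5.3/4.3)(6 − 14.0) + 13.1 = 3.240
Difference = 3.240 − 5.10 = -1.86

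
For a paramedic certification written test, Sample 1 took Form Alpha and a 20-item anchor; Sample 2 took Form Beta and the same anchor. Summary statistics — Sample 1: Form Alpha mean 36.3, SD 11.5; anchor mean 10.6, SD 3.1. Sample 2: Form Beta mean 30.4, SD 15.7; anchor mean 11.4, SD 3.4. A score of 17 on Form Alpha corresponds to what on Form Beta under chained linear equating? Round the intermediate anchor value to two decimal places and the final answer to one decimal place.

2.7

Form Alpha → anchor (Sample 1): v = (3.1/11.5)(17 − 36.3) + 10.6 = 5.40
anchor → Form Beta (Sample 2): y = (15.7/3.4)(5.40 − 11.4) + 30.4 = 2.7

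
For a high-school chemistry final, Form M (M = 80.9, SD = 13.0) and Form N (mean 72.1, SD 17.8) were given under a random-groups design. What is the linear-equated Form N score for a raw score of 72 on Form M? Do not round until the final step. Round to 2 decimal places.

59.91

Linear equating: y = (SD_Y/SD_X)(x − M_X) + M_Y
y = (17.8/13.0)(72 − 80.9) + 72.1
y = 1.369231 × -8.9 + 72.1 = -12.1862 + 72.1 = 59.91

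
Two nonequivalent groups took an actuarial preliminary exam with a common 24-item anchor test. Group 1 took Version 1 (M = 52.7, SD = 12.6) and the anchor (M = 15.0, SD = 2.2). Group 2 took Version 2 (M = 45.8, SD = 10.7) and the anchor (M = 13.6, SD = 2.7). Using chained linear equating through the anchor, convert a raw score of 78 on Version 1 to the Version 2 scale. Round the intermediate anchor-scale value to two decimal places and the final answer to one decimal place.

Version 1 → anchor (Group 1): v = (2.2/12.6)(78 − 52.7) + 15.0 = 19.42
anchor → Version 2 (Group 2): y = (10.7/2.7)(19.42 − 13.6) + 45.8 = 68.9

68.9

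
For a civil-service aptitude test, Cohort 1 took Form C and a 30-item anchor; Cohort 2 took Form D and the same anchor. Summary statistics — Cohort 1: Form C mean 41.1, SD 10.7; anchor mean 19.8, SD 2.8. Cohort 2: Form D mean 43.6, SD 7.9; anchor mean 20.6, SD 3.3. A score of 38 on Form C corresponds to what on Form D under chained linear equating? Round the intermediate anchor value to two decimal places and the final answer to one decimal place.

39.7

Form C → anchor (Cohort 1): v = (2.8/10.7)(38 − 41.1) + 19.8 = 18.99
anchor → Form D (Cohort 2): y = (7.9/3.3)(18.99 − 20.6) + 43.6 = 39.7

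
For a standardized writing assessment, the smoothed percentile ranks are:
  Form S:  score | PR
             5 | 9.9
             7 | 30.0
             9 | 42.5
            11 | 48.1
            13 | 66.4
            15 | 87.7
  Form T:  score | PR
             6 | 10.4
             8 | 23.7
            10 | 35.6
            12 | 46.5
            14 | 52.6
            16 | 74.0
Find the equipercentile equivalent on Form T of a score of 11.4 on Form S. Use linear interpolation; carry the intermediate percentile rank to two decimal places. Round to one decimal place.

PR of 11.4 on Form S: 48.1 + (11.4 − 11)/(13 − 11) × (66.4 − 48.1) = 51.76
On Form T, PR 51.76 falls between score 12 (PR 46.5) and 14 (PR 52.6).
Interpolate: 12 + (51.76 − 46.5)/(52.6 − 46.5) × (14 − 12) = 13.7

13.7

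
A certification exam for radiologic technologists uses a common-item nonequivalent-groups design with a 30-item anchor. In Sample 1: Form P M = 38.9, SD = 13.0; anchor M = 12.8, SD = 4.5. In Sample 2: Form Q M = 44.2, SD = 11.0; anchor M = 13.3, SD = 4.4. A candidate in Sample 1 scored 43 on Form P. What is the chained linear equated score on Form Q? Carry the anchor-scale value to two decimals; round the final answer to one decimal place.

46.5

Form P → anchor (Sample 1): v = (4.5/13.0)(43 − 38.9) + 12.8 = 14.22
anchor → Form Q (Sample 2): y = (11.0/4.4)(14.22 − 13.3) + 44.2 = 46.5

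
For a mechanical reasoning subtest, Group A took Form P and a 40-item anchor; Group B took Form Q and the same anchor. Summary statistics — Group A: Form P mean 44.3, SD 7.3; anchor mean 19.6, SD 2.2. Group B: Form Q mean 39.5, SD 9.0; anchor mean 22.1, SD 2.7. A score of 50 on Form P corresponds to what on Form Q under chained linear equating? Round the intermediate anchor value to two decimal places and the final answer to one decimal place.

Form P → anchor (Group A): v = (2.2/7.3)(50 − 44.3) + 19.6 = 21.32
anchor → Form Q (Group B): y = (9.0/2.7)(21.32 − 22.1) + 39.5 = 36.9

36.9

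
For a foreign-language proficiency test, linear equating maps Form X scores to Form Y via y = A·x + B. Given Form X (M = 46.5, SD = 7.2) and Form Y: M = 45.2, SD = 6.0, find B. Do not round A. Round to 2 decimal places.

A = SD_Y / SD_X = 6.0 / 7.2 = 0.833333
B = M_Y − A·M_X = 45.2 − 0.833333 × 46.5 = 6.45

6.45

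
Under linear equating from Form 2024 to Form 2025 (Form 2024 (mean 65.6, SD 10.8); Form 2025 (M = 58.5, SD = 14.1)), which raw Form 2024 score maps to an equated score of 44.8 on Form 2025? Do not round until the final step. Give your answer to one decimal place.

55.1

Invert y = (SD_Y/SD_X)(x − M_X) + M_Y:
x = (SD_X/SD_Y)(y − M_Y) + M_X = (10.8/14.1)(44.8 − 58.5) + 65.6
x = 0.765957 × -13.700 + 65.6 = 55.1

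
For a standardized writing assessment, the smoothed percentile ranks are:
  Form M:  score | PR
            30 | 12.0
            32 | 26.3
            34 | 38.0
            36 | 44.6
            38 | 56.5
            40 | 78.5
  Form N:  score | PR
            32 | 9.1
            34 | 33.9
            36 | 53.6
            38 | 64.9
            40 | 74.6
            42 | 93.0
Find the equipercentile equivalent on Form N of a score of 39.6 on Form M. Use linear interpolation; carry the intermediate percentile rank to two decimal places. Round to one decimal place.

PR of 39.6 on Form M: 56.5 + (39.6 − 38)/(40 − 38) × (78.5 − 56.5) = 74.10
On Form N, PR 74.10 falls between score 38 (PR 64.9) and 40 (PR 74.6).
Interpolate: 38 + (74.10 − 64.9)/(74.6 − 64.9) × (40 − 38) = 39.9

39.9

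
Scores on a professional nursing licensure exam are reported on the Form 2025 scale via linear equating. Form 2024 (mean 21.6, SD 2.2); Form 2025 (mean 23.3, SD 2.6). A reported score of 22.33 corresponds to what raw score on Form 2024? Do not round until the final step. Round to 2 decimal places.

Invert y = (SD_Y/SD_X)(x − M_X) + M_Y:
x = (SD_X/SD_Y)(y − M_Y) + M_X = (2.2/2.6)(22.33 − 23.3) + 21.6
x = 0.846154 × -0.970 + 21.6 = 20.78

20.78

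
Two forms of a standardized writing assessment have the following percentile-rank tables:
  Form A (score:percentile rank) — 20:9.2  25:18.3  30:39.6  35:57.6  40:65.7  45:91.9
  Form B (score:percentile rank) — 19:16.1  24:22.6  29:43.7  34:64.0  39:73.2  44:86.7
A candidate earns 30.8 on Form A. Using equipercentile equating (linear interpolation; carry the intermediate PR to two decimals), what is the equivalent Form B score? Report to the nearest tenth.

PR of 30.8 on Form A: 39.6 + (30.8 − 30)/(35 − 30) × (57.6 − 39.6) = 42.48
On Form B, PR 42.48 falls between score 24 (PR 22.6) and 29 (PR 43.7).
Interpolate: 24 + (42.48 − 22.6)/(43.7 − 22.6) × (29 − 24) = 28.7

28.7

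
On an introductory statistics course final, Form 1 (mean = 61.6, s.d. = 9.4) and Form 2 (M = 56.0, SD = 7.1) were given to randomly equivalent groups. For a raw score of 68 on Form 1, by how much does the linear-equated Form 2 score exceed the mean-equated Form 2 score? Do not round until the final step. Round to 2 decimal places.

-1.57

Mean-equated: 68 + (56.0 − 61.6) = 62.40
Linear-equated: (7.1/9.4)(68 − 61.6) + 56.0 = 60.834
Difference = 60.834 − 62.40 = -1.57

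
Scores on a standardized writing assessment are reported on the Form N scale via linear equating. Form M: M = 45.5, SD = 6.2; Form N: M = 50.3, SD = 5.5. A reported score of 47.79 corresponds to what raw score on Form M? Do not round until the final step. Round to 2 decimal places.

Invert y = (SD_Y/SD_X)(x − M_X) + M_Y:
x = (SD_X/SD_Y)(y − M_Y) + M_X = (6.2/5.5)(47.79 − 50.3) + 45.5
x = 1.127273 × -2.510 + 45.5 = 42.67

42.67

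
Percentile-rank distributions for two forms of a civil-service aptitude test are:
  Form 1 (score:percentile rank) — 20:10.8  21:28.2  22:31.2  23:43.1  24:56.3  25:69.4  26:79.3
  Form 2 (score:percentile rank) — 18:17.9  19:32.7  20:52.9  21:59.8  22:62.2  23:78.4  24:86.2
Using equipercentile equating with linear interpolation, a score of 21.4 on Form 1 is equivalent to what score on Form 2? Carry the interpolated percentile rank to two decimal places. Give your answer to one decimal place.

18.8

PR of 21.4 on Form 1: 28.2 + (21.4 − 21)/(22 − 21) × (31.2 − 28.2) = 29.40
On Form 2, PR 29.40 falls between score 18 (PR 17.9) and 19 (PR 32.7).
Interpolate: 18 + (29.40 − 17.9)/(32.7 − 17.9) × (19 − 18) = 18.8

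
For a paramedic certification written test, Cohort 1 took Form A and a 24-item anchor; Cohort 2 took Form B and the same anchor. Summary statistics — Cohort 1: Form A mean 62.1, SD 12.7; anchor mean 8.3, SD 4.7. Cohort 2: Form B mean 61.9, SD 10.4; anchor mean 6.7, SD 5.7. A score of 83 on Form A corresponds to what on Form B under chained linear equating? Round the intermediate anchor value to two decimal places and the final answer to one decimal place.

78.9

Form A → anchor (Cohort 1): v = (4.7/12.7)(83 − 62.1) + 8.3 = 16.03
anchor → Form B (Cohort 2): y = (10.4/5.7)(16.03 − 6.7) + 61.9 = 78.9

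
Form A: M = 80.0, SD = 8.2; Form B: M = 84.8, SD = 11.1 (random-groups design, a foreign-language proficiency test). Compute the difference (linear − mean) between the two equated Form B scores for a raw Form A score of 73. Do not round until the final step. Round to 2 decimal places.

-2.48

Mean-equated: 73 + (84.8 − 80.0) = 77.80
Linear-equated: (11.1/8.2)(73 − 80.0) + 84.8 = 75.324
Difference = 75.324 − 77.80 = -2.48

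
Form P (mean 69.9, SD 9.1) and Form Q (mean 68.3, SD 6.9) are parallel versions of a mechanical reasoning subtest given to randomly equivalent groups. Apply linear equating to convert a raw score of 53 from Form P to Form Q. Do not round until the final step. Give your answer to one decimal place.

Linear equating: y = (SD_Y/SD_X)(x − M_X) + M_Y
y = (6.9/9.1)(53 − 69.9) + 68.3
y = 0.758242 × -16.9 + 68.3 = -12.8143 + 68.3 = 55.5

55.5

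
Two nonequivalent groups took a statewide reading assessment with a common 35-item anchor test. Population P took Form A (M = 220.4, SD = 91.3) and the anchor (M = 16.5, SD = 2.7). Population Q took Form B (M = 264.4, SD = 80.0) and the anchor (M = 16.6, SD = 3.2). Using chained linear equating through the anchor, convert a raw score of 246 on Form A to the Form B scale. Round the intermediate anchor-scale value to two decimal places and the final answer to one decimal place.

280.9

Form A → anchor (Population P): v = (2.7/91.3)(246 − 220.4) + 16.5 = 17.26
anchor → Form B (Population Q): y = (80.0/3.2)(17.26 − 16.6) + 264.4 = 280.9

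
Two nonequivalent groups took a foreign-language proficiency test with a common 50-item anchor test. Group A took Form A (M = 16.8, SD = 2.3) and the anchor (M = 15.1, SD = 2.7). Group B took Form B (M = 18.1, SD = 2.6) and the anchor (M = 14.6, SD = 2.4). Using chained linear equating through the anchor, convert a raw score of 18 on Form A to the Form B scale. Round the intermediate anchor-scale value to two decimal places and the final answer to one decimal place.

20.2

Form A → anchor (Group A): v = (2.7/2.3)(18 − 16.8) + 15.1 = 16.51
anchor → Form B (Group B): y = (2.6/2.4)(16.51 − 14.6) + 18.1 = 20.2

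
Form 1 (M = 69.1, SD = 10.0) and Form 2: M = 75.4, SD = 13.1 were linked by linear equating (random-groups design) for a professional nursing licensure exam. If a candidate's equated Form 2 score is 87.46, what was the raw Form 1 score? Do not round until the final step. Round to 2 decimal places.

Invert y = (SD_Y/SD_X)(x − M_X) + M_Y:
x = (SD_X/SD_Y)(y − M_Y) + M_X = (10.0/13.1)(87.46 − 75.4) + 69.1
x = 0.763359 × 12.060 + 69.1 = 78.31

78.31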